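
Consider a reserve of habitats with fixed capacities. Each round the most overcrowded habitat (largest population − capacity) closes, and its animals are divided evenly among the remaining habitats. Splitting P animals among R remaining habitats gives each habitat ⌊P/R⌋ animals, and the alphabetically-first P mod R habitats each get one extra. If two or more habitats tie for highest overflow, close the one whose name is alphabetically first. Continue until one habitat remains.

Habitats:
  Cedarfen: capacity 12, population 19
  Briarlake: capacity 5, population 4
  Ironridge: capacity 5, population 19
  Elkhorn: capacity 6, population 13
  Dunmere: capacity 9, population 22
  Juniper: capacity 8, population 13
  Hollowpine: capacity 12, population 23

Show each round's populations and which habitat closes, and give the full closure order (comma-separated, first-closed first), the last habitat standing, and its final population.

Round 1: Briarlake=4 Cedarfen=19 Dunmere=22 Elkhorn=13 Hollowpine=23 Ironridge=19 Juniper=13 → close Ironridge (overflow 14)
  19÷6 = 3 each, +1 to first 1
Round 2: Briarlake=8 Cedarfen=22 Dunmere=25 Elkhorn=16 Hollowpine=26 Juniper=16 → close Dunmere (overflow 16)
  25÷5 = 5 each, +1 to first 0
Round 3: Briarlake=13 Cedarfen=27 Elkhorn=21 Hollowpine=31 Juniper=21 → close Hollowpine (overflow 19)
  31÷4 = 7 each, +1 to first 3
Round 4: Briarlake=21 Cedarfen=35 Elkhorn=29 Juniper=28 → close Cedarfen (overflow 23)
  35÷3 = 11 each, +1 to first 2
Round 5: Briarlake=33 Elkhorn=41 Juniper=39 → close Elkhorn (overflow 35)
  41÷2 = 20 each, +1 to first 1
Round 6: Briarlake=54 Juniper=59 → close Juniper (overflow 51)
  59÷1 = 59 each, +1 to first 0

Closure order: Ironridge, Dunmere, Hollowpine, Cedarfen, Elkhorn, Juniper
Last habitat: Briarlake with 113 animals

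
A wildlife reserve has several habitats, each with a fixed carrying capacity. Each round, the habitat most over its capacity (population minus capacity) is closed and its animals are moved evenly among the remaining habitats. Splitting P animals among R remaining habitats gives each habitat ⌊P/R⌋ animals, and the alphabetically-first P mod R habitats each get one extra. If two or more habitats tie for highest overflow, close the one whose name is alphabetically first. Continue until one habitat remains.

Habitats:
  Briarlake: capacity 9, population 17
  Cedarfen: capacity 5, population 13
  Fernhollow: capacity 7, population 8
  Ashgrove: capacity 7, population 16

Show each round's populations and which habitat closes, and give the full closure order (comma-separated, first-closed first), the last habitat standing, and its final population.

Closure order: Ashgrove, Briarlake, Cedarfen
Last habitat: Fernhollow with 54 animals

Round 1: Ashgrove=16 Briarlake=17 Cedarfen=13 Fernhollow=8 → close Ashgrove (overflow 9)
  16÷3 = 5 each, +1 to first 1
Round 2: Briarlake=23 Cedarfen=18 Fernhollow=13 → close Briarlake (overflow 14)
  23÷2 = 11 each, +1 to first 1
Round 3: Cedarfen=30 Fernhollow=24 → close Cedarfen (overflow 25)
  30÷1 = 30 each, +1 to first 0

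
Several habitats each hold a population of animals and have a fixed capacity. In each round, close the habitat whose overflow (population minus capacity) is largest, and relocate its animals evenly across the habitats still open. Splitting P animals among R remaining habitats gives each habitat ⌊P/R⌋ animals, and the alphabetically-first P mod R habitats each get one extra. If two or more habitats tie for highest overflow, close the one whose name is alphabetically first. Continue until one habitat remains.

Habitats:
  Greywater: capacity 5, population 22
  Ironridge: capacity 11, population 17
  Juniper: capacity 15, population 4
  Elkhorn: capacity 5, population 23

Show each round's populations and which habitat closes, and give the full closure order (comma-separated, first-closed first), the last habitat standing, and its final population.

Closure order: Elkhorn, Greywater, Ironridge
Last habitat: Juniper with 66 animals

Round 1: Elkhorn=23 Greywater=22 Ironridge=17 Juniper=4 → close Elkhorn (overflow 18)
  23÷3 = 7 each, +1 to first 2
Round 2: Greywater=30 Ironridge=25 Juniper=11 → close Greywater (overflow 25)
  30÷2 = 15 each, +1 to first 0
Round 3: Ironridge=40 Juniper=26 → close Ironridge (overflow 29)
  40÷1 = 40 each, +1 to first 0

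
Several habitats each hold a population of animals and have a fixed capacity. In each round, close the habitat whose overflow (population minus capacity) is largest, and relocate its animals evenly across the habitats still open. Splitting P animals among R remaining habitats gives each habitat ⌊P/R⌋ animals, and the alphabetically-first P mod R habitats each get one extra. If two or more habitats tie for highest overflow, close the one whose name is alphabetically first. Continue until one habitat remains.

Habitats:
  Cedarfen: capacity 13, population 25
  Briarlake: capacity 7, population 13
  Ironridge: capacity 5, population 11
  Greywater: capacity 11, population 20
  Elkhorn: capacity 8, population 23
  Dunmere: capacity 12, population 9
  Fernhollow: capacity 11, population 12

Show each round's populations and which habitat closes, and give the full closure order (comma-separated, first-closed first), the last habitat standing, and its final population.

Round 1: Briarlake=13 Cedarfen=25 Dunmere=9 Elkhorn=23 Fernhollow=12 Greywater=20 Ironridge=11 → close Elkhorn (overflow 15)
  23÷6 = 3 each, +1 to first 5
Round 2: Briarlake=17 Cedarfen=29 Dunmere=13 Fernhollow=16 Greywater=24 Ironridge=14 → close Cedarfen (overflow 16)
  29÷5 = 5 each, +1 to first 4
Round 3: Briarlake=23 Dunmere=19 Fernhollow=22 Greywater=30 Ironridge=19 → close Greywater (overflow 19)
  30÷4 = 7 each, +1 to first 2
Round 4: Briarlake=31 Dunmere=27 Fernhollow=29 Ironridge=26 → close Briarlake (overflow 24)
  31÷3 = 10 each, +1 to first 1
Round 5: Dunmere=38 Fernhollow=39 Ironridge=36 → close Ironridge (overflow 31)
  36÷2 = 18 each, +1 to first 0
Round 6: Dunmere=56 Fernhollow=57 → close Fernhollow (overflow 46)
  57÷1 = 57 each, +1 to first 0

Closure order: Elkhorn, Cedarfen, Greywater, Briarlake, Ironridge, Fernhollow
Last habitat: Dunmere with 113 animals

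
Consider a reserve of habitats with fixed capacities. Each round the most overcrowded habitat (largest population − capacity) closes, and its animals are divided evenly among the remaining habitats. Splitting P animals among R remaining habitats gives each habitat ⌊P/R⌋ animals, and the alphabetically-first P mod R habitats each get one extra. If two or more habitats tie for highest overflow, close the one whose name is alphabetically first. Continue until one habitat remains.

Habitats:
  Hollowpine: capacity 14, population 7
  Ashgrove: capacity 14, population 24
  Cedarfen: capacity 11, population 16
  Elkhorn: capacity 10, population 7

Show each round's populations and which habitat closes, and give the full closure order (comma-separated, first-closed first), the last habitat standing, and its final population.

Closure order: Ashgrove, Cedarfen, Elkhorn
Last habitat: Hollowpine with 54 animals

Round 1: Ashgrove=24 Cedarfen=16 Elkhorn=7 Hollowpine=7 → close Ashgrove (overflow 10)
  24÷3 = 8 each, +1 to first 0
Round 2: Cedarfen=24 Elkhorn=15 Hollowpine=15 → close Cedarfen (overflow 13)
  24÷2 = 12 each, +1 to first 0
Round 3: Elkhorn=27 Hollowpine=27 → close Elkhorn (overflow 17)
  27÷1 = 27 each, +1 to first 0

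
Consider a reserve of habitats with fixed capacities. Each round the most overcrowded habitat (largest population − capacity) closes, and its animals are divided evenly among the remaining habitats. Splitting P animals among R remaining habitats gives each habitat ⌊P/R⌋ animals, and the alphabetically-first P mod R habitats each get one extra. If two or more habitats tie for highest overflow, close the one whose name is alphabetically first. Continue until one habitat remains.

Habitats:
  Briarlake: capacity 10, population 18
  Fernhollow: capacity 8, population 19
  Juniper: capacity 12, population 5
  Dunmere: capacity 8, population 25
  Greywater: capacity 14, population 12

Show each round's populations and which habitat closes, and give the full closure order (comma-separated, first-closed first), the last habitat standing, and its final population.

Closure order: Dunmere, Fernhollow, Briarlake, Greywater
Last habitat: Juniper with 79 animals

Round 1: Briarlake=18 Dunmere=25 Fernhollow=19 Greywater=12 Juniper=5 → close Dunmere (overflow 17)
  25÷4 = 6 each, +1 to first 1
Round 2: Briarlake=25 Fernhollow=25 Greywater=18 Juniper=11 → close Fernhollow (overflow 17)
  25÷3 = 8 each, +1 to first 1
Round 3: Briarlake=34 Greywater=26 Juniper=19 → close Briarlake (overflow 24)
  34÷2 = 17 each, +1 to first 0
Round 4: Greywater=43 Juniper=36 → close Greywater (overflow 29)
  43÷1 = 43 each, +1 to first 0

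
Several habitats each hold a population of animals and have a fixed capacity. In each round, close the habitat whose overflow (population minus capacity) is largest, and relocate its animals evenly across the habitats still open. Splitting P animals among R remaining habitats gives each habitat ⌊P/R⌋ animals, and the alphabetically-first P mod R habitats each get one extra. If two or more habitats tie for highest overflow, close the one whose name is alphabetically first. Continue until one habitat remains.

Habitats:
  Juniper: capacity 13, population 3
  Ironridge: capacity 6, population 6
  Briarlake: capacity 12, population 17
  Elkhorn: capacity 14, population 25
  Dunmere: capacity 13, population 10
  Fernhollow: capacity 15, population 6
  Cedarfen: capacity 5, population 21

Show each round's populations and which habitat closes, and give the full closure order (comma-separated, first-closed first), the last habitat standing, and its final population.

Closure order: Cedarfen, Elkhorn, Briarlake, Ironridge, Dunmere, Fernhollow
Last habitat: Juniper with 88 animals

Round 1: Briarlake=17 Cedarfen=21 Dunmere=10 Elkhorn=25 Fernhollow=6 Ironridge=6 Juniper=3 → close Cedarfen (overflow 16)
  21÷6 = 3 each, +1 to first 3
Round 2: Briarlake=21 Dunmere=14 Elkhorn=29 Fernhollow=9 Ironridge=9 Juniper=6 → close Elkhorn (overflow 15)
  29÷5 = 5 each, +1 to first 4
Round 3: Briarlake=27 Dunmere=20 Fernhollow=15 Ironridge=15 Juniper=11 → close Briarlake (overflow 15)
  27÷4 = 6 each, +1 to first 3
Round 4: Dunmere=27 Fernhollow=22 Ironridge=22 Juniper=17 → close Ironridge (overflow 16)
  22÷3 = 7 each, +1 to first 1
Round 5: Dunmere=35 Fernhollow=29 Juniper=24 → close Dunmere (overflow 22)
  35÷2 = 17 each, +1 to first 1
Round 6: Fernhollow=47 Juniper=41 → close Fernhollow (overflow 32)
  47÷1 = 47 each, +1 to first 0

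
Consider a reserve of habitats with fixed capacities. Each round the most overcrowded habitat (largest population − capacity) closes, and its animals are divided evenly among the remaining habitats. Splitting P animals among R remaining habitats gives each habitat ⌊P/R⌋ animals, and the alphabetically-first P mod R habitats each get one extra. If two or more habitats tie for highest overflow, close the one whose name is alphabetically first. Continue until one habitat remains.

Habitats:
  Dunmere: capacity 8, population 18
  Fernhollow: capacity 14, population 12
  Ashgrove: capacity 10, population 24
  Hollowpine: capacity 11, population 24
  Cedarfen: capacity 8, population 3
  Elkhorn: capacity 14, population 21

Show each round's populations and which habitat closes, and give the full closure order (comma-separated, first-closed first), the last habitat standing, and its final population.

Round 1: Ashgrove=24 Cedarfen=3 Dunmere=18 Elkhorn=21 Fernhollow=12 Hollowpine=24 → close Ashgrove (overflow 14)
  24÷5 = 4 each, +1 to first 4
Round 2: Cedarfen=8 Dunmere=23 Elkhorn=26 Fernhollow=17 Hollowpine=28 → close Hollowpine (overflow 17)
  28÷4 = 7 each, +1 to first 0
Round 3: Cedarfen=15 Dunmere=30 Elkhorn=33 Fernhollow=24 → close Dunmere (overflow 22)
  30÷3 = 10 each, +1 to first 0
Round 4: Cedarfen=25 Elkhorn=43 Fernhollow=34 → close Elkhorn (overflow 29)
  43÷2 = 21 each, +1 to first 1
Round 5: Cedarfen=47 Fernhollow=55 → close Fernhollow (overflow 41)
  55÷1 = 55 each, +1 to first 0

Closure order: Ashgrove, Hollowpine, Dunmere, Elkhorn, Fernhollow
Last habitat: Cedarfen with 102 animals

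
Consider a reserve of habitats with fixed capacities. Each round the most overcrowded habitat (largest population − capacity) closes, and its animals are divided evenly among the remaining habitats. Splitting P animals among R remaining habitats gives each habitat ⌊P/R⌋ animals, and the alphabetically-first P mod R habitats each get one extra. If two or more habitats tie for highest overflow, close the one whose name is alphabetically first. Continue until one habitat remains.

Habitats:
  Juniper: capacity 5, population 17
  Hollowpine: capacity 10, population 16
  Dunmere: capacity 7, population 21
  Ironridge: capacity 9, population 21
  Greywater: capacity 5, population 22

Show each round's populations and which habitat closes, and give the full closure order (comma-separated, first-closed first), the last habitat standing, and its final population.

Round 1: Dunmere=21 Greywater=22 Hollowpine=16 Ironridge=21 Juniper=17 → close Greywater (overflow 17)
  22÷4 = 5 each, +1 to first 2
Round 2: Dunmere=27 Hollowpine=22 Ironridge=26 Juniper=22 → close Dunmere (overflow 20)
  27÷3 = 9 each, +1 to first 0
Round 3: Hollowpine=31 Ironridge=35 Juniper=31 → close Ironridge (overflow 26)
  35÷2 = 17 each, +1 to first 1
Round 4: Hollowpine=49 Juniper=48 → close Juniper (overflow 43)
  48÷1 = 48 each, +1 to first 0

Closure order: Greywater, Dunmere, Ironridge, Juniper
Last habitat: Hollowpine with 97 animals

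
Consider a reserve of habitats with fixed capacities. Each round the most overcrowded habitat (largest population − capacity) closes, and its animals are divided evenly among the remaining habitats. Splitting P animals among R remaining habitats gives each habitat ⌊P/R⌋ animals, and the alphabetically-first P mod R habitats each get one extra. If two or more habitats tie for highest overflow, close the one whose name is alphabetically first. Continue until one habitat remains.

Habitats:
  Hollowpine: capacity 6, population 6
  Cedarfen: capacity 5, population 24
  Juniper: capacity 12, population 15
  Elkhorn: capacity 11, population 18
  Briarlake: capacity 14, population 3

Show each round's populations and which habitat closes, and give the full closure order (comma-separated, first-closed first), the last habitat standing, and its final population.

Round 1: Briarlake=3 Cedarfen=24 Elkhorn=18 Hollowpine=6 Juniper=15 → close Cedarfen (overflow 19)
  24÷4 = 6 each, +1 to first 0
Round 2: Briarlake=9 Elkhorn=24 Hollowpine=12 Juniper=21 → close Elkhorn (overflow 13)
  24÷3 = 8 each, +1 to first 0
Round 3: Briarlake=17 Hollowpine=20 Juniper=29 → close Juniper (overflow 17)
  29÷2 = 14 each, +1 to first 1
Round 4: Briarlake=32 Hollowpine=34 → close Hollowpine (overflow 28)
  34÷1 = 34 each, +1 to first 0

Closure order: Cedarfen, Elkhorn, Juniper, Hollowpine
Last habitat: Briarlake with 66 animals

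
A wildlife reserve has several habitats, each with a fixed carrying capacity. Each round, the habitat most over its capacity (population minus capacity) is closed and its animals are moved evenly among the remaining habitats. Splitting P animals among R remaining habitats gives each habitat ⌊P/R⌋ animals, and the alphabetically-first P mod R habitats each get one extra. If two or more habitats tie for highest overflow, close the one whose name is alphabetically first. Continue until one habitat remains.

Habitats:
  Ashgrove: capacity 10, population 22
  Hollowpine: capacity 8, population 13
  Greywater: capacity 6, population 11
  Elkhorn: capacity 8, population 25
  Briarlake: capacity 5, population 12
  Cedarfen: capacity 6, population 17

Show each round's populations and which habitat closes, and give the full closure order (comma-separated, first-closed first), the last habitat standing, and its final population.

Closure order: Elkhorn, Ashgrove, Cedarfen, Briarlake, Greywater
Last habitat: Hollowpine with 100 animals

Round 1: Ashgrove=22 Briarlake=12 Cedarfen=17 Elkhorn=25 Greywater=11 Hollowpine=13 → close Elkhorn (overflow 17)
  25÷5 = 5 each, +1 to first 0
Round 2: Ashgrove=27 Briarlake=17 Cedarfen=22 Greywater=16 Hollowpine=18 → close Ashgrove (overflow 17)
  27÷4 = 6 each, +1 to first 3
Round 3: Briarlake=24 Cedarfen=29 Greywater=23 Hollowpine=24 → close Cedarfen (overflow 23)
  29÷3 = 9 each, +1 to first 2
Round 4: Briarlake=34 Greywater=33 Hollowpine=33 → close Briarlake (overflow 29)
  34÷2 = 17 each, +1 to first 0
Round 5: Greywater=50 Hollowpine=50 → close Greywater (overflow 44)
  50÷1 = 50 each, +1 to first 0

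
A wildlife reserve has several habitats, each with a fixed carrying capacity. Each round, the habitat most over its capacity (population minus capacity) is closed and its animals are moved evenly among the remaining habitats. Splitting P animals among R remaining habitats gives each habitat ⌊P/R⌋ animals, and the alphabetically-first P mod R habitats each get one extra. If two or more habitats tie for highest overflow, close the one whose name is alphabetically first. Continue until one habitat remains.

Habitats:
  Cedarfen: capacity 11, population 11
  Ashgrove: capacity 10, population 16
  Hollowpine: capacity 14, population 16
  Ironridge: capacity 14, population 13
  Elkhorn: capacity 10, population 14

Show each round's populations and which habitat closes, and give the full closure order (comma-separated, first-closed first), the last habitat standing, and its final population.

Round 1: Ashgrove=16 Cedarfen=11 Elkhorn=14 Hollowpine=16 Ironridge=13 → close Ashgrove (overflow 6)
  16÷4 = 4 each, +1 to first 0
Round 2: Cedarfen=15 Elkhorn=18 Hollowpine=20 Ironridge=17 → close Elkhorn (overflow 8)
  18÷3 = 6 each, +1 to first 0
Round 3: Cedarfen=21 Hollowpine=26 Ironridge=23 → close Hollowpine (overflow 12)
  26÷2 = 13 each, +1 to first 0
Round 4: Cedarfen=34 Ironridge=36 → close Cedarfen (overflow 23)
  34÷1 = 34 each, +1 to first 0

Closure order: Ashgrove, Elkhorn, Hollowpine, Cedarfen
Last habitat: Ironridge with 70 animals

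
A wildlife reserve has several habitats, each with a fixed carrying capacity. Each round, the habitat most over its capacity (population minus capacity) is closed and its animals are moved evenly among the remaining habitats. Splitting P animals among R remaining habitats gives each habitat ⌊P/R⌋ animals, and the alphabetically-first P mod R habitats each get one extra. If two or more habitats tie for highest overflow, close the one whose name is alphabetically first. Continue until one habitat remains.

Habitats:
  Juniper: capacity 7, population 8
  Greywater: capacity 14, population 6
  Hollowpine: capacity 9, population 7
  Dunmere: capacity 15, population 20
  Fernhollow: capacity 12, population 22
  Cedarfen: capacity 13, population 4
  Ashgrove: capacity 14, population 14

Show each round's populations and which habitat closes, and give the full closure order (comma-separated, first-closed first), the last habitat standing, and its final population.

Closure order: Fernhollow, Dunmere, Ashgrove, Juniper, Hollowpine, Cedarfen
Last habitat: Greywater with 81 animals

Round 1: Ashgrove=14 Cedarfen=4 Dunmere=20 Fernhollow=22 Greywater=6 Hollowpine=7 Juniper=8 → close Fernhollow (overflow 10)
  22÷6 = 3 each, +1 to first 4
Round 2: Ashgrove=18 Cedarfen=8 Dunmere=24 Greywater=10 Hollowpine=10 Juniper=11 → close Dunmere (overflow 9)
  24÷5 = 4 each, +1 to first 4
Round 3: Ashgrove=23 Cedarfen=13 Greywater=15 Hollowpine=15 Juniper=15 → close Ashgrove (overflow 9)
  23÷4 = 5 each, +1 to first 3
Round 4: Cedarfen=19 Greywater=21 Hollowpine=21 Juniper=20 → close Juniper (overflow 13)
  20÷3 = 6 each, +1 to first 2
Round 5: Cedarfen=26 Greywater=28 Hollowpine=27 → close Hollowpine (overflow 18)
  27÷2 = 13 each, +1 to first 1
Round 6: Cedarfen=40 Greywater=41 → close Cedarfen (overflow 27)
  40÷1 = 40 each, +1 to first 0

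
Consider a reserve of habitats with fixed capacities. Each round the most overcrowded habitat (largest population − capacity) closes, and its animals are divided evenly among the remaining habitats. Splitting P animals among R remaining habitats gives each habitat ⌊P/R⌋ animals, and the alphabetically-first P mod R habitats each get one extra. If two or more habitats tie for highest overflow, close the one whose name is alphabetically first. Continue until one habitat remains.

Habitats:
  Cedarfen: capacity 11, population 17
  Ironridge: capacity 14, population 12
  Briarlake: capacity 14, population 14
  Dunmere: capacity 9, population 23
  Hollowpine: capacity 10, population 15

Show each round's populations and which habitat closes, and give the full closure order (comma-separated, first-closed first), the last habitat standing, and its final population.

Closure order: Dunmere, Cedarfen, Hollowpine, Briarlake
Last habitat: Ironridge with 81 animals

Round 1: Briarlake=14 Cedarfen=17 Dunmere=23 Hollowpine=15 Ironridge=12 → close Dunmere (overflow 14)
  23÷4 = 5 each, +1 to first 3
Round 2: Briarlake=20 Cedarfen=23 Hollowpine=21 Ironridge=17 → close Cedarfen (overflow 12)
  23÷3 = 7 each, +1 to first 2
Round 3: Briarlake=28 Hollowpine=29 Ironridge=24 → close Hollowpine (overflow 19)
  29÷2 = 14 each, +1 to first 1
Round 4: Briarlake=43 Ironridge=38 → close Briarlake (overflow 29)
  43÷1 = 43 each, +1 to first 0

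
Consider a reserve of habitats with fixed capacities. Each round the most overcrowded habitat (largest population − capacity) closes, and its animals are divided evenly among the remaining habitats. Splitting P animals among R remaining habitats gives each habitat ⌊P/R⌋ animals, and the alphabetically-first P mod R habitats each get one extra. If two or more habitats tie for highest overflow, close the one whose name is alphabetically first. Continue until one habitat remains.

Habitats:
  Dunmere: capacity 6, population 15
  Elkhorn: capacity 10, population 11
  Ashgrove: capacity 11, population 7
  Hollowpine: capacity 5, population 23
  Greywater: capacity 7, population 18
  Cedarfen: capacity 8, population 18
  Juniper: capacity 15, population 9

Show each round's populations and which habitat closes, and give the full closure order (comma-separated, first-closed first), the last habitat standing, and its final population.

Round 1: Ashgrove=7 Cedarfen=18 Dunmere=15 Elkhorn=11 Greywater=18 Hollowpine=23 Juniper=9 → close Hollowpine (overflow 18)
  23÷6 = 3 each, +1 to first 5
Round 2: Ashgrove=11 Cedarfen=22 Dunmere=19 Elkhorn=15 Greywater=22 Juniper=12 → close Greywater (overflow 15)
  22÷5 = 4 each, +1 to first 2
Round 3: Ashgrove=16 Cedarfen=27 Dunmere=23 Elkhorn=19 Juniper=16 → close Cedarfen (overflow 19)
  27÷4 = 6 each, +1 to first 3
Round 4: Ashgrove=23 Dunmere=30 Elkhorn=26 Juniper=22 → close Dunmere (overflow 24)
  30÷3 = 10 each, +1 to first 0
Round 5: Ashgrove=33 Elkhorn=36 Juniper=32 → close Elkhorn (overflow 26)
  36÷2 = 18 each, +1 to first 0
Round 6: Ashgrove=51 Juniper=50 → close Ashgrove (overflow 40)
  51÷1 = 51 each, +1 to first 0

Closure order: Hollowpine, Greywater, Cedarfen, Dunmere, Elkhorn, Ashgrove
Last habitat: Juniper with 101 animals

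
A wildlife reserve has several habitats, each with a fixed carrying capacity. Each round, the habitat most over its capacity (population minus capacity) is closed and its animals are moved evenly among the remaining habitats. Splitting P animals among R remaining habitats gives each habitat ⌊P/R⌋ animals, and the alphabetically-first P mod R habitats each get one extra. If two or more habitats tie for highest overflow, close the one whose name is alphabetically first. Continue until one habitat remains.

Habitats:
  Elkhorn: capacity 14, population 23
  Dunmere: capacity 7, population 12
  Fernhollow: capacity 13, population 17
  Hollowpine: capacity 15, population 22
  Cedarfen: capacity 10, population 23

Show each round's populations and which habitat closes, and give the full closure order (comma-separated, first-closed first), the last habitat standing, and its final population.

Closure order: Cedarfen, Elkhorn, Dunmere, Hollowpine
Last habitat: Fernhollow with 97 animals

Round 1: Cedarfen=23 Dunmere=12 Elkhorn=23 Fernhollow=17 Hollowpine=22 → close Cedarfen (overflow 13)
  23÷4 = 5 each, +1 to first 3
Round 2: Dunmere=18 Elkhorn=29 Fernhollow=23 Hollowpine=27 → close Elkhorn (overflow 15)
  29÷3 = 9 each, +1 to first 2
Round 3: Dunmere=28 Fernhollow=33 Hollowpine=36 → close Dunmere (overflow 21)
  28÷2 = 14 each, +1 to first 0
Round 4: Fernhollow=47 Hollowpine=50 → close Hollowpine (overflow 35)
  50÷1 = 50 each, +1 to first 0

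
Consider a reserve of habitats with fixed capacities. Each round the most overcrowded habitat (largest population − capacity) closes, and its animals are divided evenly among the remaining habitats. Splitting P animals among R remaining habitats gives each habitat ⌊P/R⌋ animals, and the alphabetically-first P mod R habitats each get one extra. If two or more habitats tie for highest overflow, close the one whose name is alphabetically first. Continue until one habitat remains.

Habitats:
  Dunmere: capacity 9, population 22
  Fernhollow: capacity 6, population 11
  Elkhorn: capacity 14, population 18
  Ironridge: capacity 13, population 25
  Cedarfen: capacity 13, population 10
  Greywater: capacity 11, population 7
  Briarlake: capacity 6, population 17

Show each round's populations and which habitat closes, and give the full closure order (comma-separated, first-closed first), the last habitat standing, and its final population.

Round 1: Briarlake=17 Cedarfen=10 Dunmere=22 Elkhorn=18 Fernhollow=11 Greywater=7 Ironridge=25 → close Dunmere (overflow 13)
  22÷6 = 3 each, +1 to first 4
Round 2: Briarlake=21 Cedarfen=14 Elkhorn=22 Fernhollow=15 Greywater=10 Ironridge=28 → close Briarlake (overflow 15)
  21÷5 = 4 each, +1 to first 1
Round 3: Cedarfen=19 Elkhorn=26 Fernhollow=19 Greywater=14 Ironridge=32 → close Ironridge (overflow 19)
  32÷4 = 8 each, +1 to first 0
Round 4: Cedarfen=27 Elkhorn=34 Fernhollow=27 Greywater=22 → close Fernhollow (overflow 21)
  27÷3 = 9 each, +1 to first 0
Round 5: Cedarfen=36 Elkhorn=43 Greywater=31 → close Elkhorn (overflow 29)
  43÷2 = 21 each, +1 to first 1
Round 6: Cedarfen=58 Greywater=52 → close Cedarfen (overflow 45)
  58÷1 = 58 each, +1 to first 0

Closure order: Dunmere, Briarlake, Ironridge, Fernhollow, Elkhorn, Cedarfen
Last habitat: Greywater with 110 animals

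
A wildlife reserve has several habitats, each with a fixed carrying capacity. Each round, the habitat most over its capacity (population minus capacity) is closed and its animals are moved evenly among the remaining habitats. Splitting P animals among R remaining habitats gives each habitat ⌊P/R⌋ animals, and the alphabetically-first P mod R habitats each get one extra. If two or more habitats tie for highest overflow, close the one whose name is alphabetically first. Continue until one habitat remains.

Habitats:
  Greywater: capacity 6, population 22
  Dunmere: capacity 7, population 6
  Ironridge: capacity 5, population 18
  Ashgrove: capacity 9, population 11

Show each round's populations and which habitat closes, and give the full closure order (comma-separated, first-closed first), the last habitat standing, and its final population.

Closure order: Greywater, Ironridge, Ashgrove
Last habitat: Dunmere with 57 animals

Round 1: Ashgrove=11 Dunmere=6 Greywater=22 Ironridge=18 → close Greywater (overflow 16)
  22÷3 = 7 each, +1 to first 1
Round 2: Ashgrove=19 Dunmere=13 Ironridge=25 → close Ironridge (overflow 20)
  25÷2 = 12 each, +1 to first 1
Round 3: Ashgrove=32 Dunmere=25 → close Ashgrove (overflow 23)
  32÷1 = 32 each, +1 to first 0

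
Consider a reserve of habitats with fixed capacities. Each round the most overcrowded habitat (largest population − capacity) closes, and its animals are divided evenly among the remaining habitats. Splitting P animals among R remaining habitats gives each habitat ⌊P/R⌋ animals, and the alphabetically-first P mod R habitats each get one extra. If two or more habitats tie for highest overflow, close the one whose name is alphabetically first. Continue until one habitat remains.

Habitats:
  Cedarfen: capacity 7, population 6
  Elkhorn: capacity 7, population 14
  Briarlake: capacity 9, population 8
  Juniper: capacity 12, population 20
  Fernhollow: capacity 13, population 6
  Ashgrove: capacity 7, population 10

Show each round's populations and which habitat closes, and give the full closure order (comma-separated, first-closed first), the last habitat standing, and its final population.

Round 1: Ashgrove=10 Briarlake=8 Cedarfen=6 Elkhorn=14 Fernhollow=6 Juniper=20 → close Juniper (overflow 8)
  20÷5 = 4 each, +1 to first 0
Round 2: Ashgrove=14 Briarlake=12 Cedarfen=10 Elkhorn=18 Fernhollow=10 → close Elkhorn (overflow 11)
  18÷4 = 4 each, +1 to first 2
Round 3: Ashgrove=19 Briarlake=17 Cedarfen=14 Fernhollow=14 → close Ashgrove (overflow 12)
  19÷3 = 6 each, +1 to first 1
Round 4: Briarlake=24 Cedarfen=20 Fernhollow=20 → close Briarlake (overflow 15)
  24÷2 = 12 each, +1 to first 0
Round 5: Cedarfen=32 Fernhollow=32 → close Cedarfen (overflow 25)
  32÷1 = 32 each, +1 to first 0

Closure order: Juniper, Elkhorn, Ashgrove, Briarlake, Cedarfen
Last habitat: Fernhollow with 64 animals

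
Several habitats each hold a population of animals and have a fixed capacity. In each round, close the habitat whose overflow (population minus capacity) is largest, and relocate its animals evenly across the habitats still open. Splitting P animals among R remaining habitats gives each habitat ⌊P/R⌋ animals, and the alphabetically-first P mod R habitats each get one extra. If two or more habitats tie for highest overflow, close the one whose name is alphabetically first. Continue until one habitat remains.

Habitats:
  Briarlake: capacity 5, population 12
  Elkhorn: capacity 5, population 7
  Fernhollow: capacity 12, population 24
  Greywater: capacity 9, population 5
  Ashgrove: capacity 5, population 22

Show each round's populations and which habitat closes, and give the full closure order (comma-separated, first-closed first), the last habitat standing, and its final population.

Round 1: Ashgrove=22 Briarlake=12 Elkhorn=7 Fernhollow=24 Greywater=5 → close Ashgrove (overflow 17)
  22÷4 = 5 each, +1 to first 2
Round 2: Briarlake=18 Elkhorn=13 Fernhollow=29 Greywater=10 → close Fernhollow (overflow 17)
  29÷3 = 9 each, +1 to first 2
Round 3: Briarlake=28 Elkhorn=23 Greywater=19 → close Briarlake (overflow 23)
  28÷2 = 14 each, +1 to first 0
Round 4: Elkhorn=37 Greywater=33 → close Elkhorn (overflow 32)
  37÷1 = 37 each, +1 to first 0

Closure order: Ashgrove, Fernhollow, Briarlake, Elkhorn
Last habitat: Greywater with 70 animals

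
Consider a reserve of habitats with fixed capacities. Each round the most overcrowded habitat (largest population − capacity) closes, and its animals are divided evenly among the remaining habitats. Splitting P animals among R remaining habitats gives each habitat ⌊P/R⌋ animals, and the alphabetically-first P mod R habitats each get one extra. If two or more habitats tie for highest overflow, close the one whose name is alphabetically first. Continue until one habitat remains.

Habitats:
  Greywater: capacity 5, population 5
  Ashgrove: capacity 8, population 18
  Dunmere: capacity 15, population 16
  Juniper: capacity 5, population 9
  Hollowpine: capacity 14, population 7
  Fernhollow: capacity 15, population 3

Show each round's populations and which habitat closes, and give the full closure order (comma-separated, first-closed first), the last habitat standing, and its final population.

Round 1: Ashgrove=18 Dunmere=16 Fernhollow=3 Greywater=5 Hollowpine=7 Juniper=9 → close Ashgrove (overflow 10)
  18÷5 = 3 each, +1 to first 3
Round 2: Dunmere=20 Fernhollow=7 Greywater=9 Hollowpine=10 Juniper=12 → close Juniper (overflow 7)
  12÷4 = 3 each, +1 to first 0
Round 3: Dunmere=23 Fernhollow=10 Greywater=12 Hollowpine=13 → close Dunmere (overflow 8)
  23÷3 = 7 each, +1 to first 2
Round 4: Fernhollow=18 Greywater=20 Hollowpine=20 → close Greywater (overflow 15)
  20÷2 = 10 each, +1 to first 0
Round 5: Fernhollow=28 Hollowpine=30 → close Hollowpine (overflow 16)
  30÷1 = 30 each, +1 to first 0

Closure order: Ashgrove, Juniper, Dunmere, Greywater, Hollowpine
Last habitat: Fernhollow with 58 animals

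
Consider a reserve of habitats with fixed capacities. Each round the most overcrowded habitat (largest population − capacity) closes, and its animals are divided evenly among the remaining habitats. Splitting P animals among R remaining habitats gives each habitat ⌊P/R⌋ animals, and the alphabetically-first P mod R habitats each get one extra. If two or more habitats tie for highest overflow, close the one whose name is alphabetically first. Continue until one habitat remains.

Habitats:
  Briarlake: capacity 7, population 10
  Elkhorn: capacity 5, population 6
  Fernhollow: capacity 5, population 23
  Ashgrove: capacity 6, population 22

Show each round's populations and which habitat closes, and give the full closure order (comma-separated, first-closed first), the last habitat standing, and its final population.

Round 1: Ashgrove=22 Briarlake=10 Elkhorn=6 Fernhollow=23 → close Fernhollow (overflow 18)
  23÷3 = 7 each, +1 to first 2
Round 2: Ashgrove=30 Briarlake=18 Elkhorn=13 → close Ashgrove (overflow 24)
  30÷2 = 15 each, +1 to first 0
Round 3: Briarlake=33 Elkhorn=28 → close Briarlake (overflow 26)
  33÷1 = 33 each, +1 to first 0

Closure order: Fernhollow, Ashgrove, Briarlake
Last habitat: Elkhorn with 61 animals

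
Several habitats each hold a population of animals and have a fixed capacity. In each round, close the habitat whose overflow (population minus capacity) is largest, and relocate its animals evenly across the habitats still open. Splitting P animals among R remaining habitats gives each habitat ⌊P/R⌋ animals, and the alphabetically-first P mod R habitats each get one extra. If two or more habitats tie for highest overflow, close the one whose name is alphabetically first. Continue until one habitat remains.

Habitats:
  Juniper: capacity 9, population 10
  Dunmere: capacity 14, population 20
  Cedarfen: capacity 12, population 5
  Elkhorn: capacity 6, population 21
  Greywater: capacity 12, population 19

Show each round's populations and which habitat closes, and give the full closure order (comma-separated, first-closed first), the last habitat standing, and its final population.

Closure order: Elkhorn, Greywater, Dunmere, Juniper
Last habitat: Cedarfen with 75 animals

Round 1: Cedarfen=5 Dunmere=20 Elkhorn=21 Greywater=19 Juniper=10 → close Elkhorn (overflow 15)
  21÷4 = 5 each, +1 to first 1
Round 2: Cedarfen=11 Dunmere=25 Greywater=24 Juniper=15 → close Greywater (overflow 12)
  24÷3 = 8 each, +1 to first 0
Round 3: Cedarfen=19 Dunmere=33 Juniper=23 → close Dunmere (overflow 19)
  33÷2 = 16 each, +1 to first 1
Round 4: Cedarfen=36 Juniper=39 → close Juniper (overflow 30)
  39÷1 = 39 each, +1 to first 0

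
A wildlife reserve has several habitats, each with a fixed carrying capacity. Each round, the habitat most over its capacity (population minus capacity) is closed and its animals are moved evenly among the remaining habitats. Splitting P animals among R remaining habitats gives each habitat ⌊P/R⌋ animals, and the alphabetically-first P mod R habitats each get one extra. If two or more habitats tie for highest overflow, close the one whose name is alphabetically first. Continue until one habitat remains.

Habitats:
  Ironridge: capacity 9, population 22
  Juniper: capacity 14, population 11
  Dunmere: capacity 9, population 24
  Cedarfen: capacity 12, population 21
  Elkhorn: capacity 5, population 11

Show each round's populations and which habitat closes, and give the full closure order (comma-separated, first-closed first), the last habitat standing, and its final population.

Round 1: Cedarfen=21 Dunmere=24 Elkhorn=11 Ironridge=22 Juniper=11 → close Dunmere (overflow 15)
  24÷4 = 6 each, +1 to first 0
Round 2: Cedarfen=27 Elkhorn=17 Ironridge=28 Juniper=17 → close Ironridge (overflow 19)
  28÷3 = 9 each, +1 to first 1
Round 3: Cedarfen=37 Elkhorn=26 Juniper=26 → close Cedarfen (overflow 25)
  37÷2 = 18 each, +1 to first 1
Round 4: Elkhorn=45 Juniper=44 → close Elkhorn (overflow 40)
  45÷1 = 45 each, +1 to first 0

Closure order: Dunmere, Ironridge, Cedarfen, Elkhorn
Last habitat: Juniper with 89 animals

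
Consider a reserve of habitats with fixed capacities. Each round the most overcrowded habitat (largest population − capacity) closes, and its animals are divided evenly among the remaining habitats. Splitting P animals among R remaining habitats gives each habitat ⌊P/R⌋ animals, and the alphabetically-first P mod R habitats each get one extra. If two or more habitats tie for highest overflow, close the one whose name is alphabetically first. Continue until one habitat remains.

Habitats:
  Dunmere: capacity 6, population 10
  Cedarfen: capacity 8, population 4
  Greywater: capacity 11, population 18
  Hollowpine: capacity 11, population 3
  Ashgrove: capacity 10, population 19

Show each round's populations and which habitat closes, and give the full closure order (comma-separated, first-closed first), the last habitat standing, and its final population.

Round 1: Ashgrove=19 Cedarfen=4 Dunmere=10 Greywater=18 Hollowpine=3 → close Ashgrove (overflow 9)
  19÷4 = 4 each, +1 to first 3
Round 2: Cedarfen=9 Dunmere=15 Greywater=23 Hollowpine=7 → close Greywater (overflow 12)
  23÷3 = 7 each, +1 to first 2
Round 3: Cedarfen=17 Dunmere=23 Hollowpine=14 → close Dunmere (overflow 17)
  23÷2 = 11 each, +1 to first 1
Round 4: Cedarfen=29 Hollowpine=25 → close Cedarfen (overflow 21)
  29÷1 = 29 each, +1 to first 0

Closure order: Ashgrove, Greywater, Dunmere, Cedarfen
Last habitat: Hollowpine with 54 animals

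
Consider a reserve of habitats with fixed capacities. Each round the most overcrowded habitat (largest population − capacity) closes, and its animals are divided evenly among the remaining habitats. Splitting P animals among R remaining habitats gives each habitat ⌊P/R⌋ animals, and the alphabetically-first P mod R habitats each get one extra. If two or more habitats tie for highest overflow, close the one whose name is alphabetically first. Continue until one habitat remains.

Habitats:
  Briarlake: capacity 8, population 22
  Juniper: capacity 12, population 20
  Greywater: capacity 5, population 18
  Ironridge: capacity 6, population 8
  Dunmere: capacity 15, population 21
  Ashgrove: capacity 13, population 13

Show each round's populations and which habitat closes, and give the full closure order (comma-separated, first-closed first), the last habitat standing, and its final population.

Round 1: Ashgrove=13 Briarlake=22 Dunmere=21 Greywater=18 Ironridge=8 Juniper=20 → close Briarlake (overflow 14)
  22÷5 = 4 each, +1 to first 2
Round 2: Ashgrove=18 Dunmere=26 Greywater=22 Ironridge=12 Juniper=24 → close Greywater (overflow 17)
  22÷4 = 5 each, +1 to first 2
Round 3: Ashgrove=24 Dunmere=32 Ironridge=17 Juniper=29 → close Dunmere (overflow 17)
  32÷3 = 10 each, +1 to first 2
Round 4: Ashgrove=35 Ironridge=28 Juniper=39 → close Juniper (overflow 27)
  39÷2 = 19 each, +1 to first 1
Round 5: Ashgrove=55 Ironridge=47 → close Ashgrove (overflow 42)
  55÷1 = 55 each, +1 to first 0

Closure order: Briarlake, Greywater, Dunmere, Juniper, Ashgrove
Last habitat: Ironridge with 102 animals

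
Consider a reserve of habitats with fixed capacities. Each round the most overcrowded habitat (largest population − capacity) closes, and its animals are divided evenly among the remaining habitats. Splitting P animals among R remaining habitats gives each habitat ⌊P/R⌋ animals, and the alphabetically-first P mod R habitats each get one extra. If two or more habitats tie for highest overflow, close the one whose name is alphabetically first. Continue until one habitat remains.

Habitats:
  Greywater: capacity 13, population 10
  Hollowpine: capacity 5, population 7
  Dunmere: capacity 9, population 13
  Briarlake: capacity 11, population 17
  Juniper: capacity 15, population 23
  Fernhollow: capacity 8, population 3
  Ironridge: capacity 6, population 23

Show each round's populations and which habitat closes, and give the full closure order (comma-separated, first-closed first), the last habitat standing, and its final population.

Closure order: Ironridge, Juniper, Briarlake, Dunmere, Hollowpine, Greywater
Last habitat: Fernhollow with 96 animals

Round 1: Briarlake=17 Dunmere=13 Fernhollow=3 Greywater=10 Hollowpine=7 Ironridge=23 Juniper=23 → close Ironridge (overflow 17)
  23÷6 = 3 each, +1 to first 5
Round 2: Briarlake=21 Dunmere=17 Fernhollow=7 Greywater=14 Hollowpine=11 Juniper=26 → close Juniper (overflow 11)
  26÷5 = 5 each, +1 to first 1
Round 3: Briarlake=27 Dunmere=22 Fernhollow=12 Greywater=19 Hollowpine=16 → close Briarlake (overflow 16)
  27÷4 = 6 each, +1 to first 3
Round 4: Dunmere=29 Fernhollow=19 Greywater=26 Hollowpine=22 → close Dunmere (overflow 20)
  29÷3 = 9 each, +1 to first 2
Round 5: Fernhollow=29 Greywater=36 Hollowpine=31 → close Hollowpine (overflow 26)
  31÷2 = 15 each, +1 to first 1
Round 6: Fernhollow=45 Greywater=51 → close Greywater (overflow 38)
  51÷1 = 51 each, +1 to first 0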